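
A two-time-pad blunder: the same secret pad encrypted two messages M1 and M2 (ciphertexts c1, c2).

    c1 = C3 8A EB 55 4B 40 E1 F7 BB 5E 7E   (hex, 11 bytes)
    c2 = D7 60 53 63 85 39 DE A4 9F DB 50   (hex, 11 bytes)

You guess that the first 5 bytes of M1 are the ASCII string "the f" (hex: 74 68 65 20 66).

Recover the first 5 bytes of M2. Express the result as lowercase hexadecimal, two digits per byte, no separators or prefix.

6082dd16a8

First, c1 ⊕ c2 = (M1 ⊕ K) ⊕ (M2 ⊕ K) = M1 ⊕ M2, so the key drops out. Then M2 = (M1 ⊕ M2) ⊕ M1 over the first 5 bytes.
byte 0: (c3 ⊕ d7) ⊕ 74 = 14 ⊕ 74 = 60
byte 1: (8a ⊕ 60) ⊕ 68 = ea ⊕ 68 = 82
byte 2: (eb ⊕ 53) ⊕ 65 = b8 ⊕ 65 = dd
byte 3: (55 ⊕ 63) ⊕ 20 = 36 ⊕ 20 = 16
byte 4: (4b ⊕ 85) ⊕ 66 = ce ⊕ 66 = a8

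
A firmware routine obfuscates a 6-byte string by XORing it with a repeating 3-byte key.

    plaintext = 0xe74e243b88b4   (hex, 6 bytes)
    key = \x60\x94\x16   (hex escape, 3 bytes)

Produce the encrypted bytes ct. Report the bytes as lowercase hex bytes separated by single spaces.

87 da 32 5b 1c a2

The 3-byte key repeats, so the effective keystream is 60 94 16 60 94 16.
byte 0: 11100111 XOR 01100000 = 10000111
byte 1: 01001110 XOR 10010100 = 11011010
byte 2: 00100100 XOR 00010110 = 00110010
byte 3: 00111011 XOR 01100000 = 01011011
byte 4: 10001000 XOR 10010100 = 00011100
byte 5: 10110100 XOR 00010110 = 10100010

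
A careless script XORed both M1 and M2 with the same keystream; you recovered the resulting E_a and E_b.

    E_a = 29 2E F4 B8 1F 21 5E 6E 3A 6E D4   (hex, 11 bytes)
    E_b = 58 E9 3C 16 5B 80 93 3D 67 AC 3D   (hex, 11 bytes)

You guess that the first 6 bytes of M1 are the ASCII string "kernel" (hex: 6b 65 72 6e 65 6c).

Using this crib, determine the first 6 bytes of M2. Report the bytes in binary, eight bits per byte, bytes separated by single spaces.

00011010 10100010 10111010 11000000 00100001 11001101

First, E_a ⊕ E_b = (M1 ⊕ K) ⊕ (M2 ⊕ K) = M1 ⊕ M2, so the key drops out. Then M2 = (M1 ⊕ M2) ⊕ M1 over the first 6 bytes.
byte 0: (29 ⊕ 58) ⊕ 6b = 71 ⊕ 6b = 1a
byte 1: (2e ⊕ e9) ⊕ 65 = c7 ⊕ 65 = a2
byte 2: (f4 ⊕ 3c) ⊕ 72 = c8 ⊕ 72 = ba
byte 3: (b8 ⊕ 16) ⊕ 6e = ae ⊕ 6e = c0
byte 4: (1f ⊕ 5b) ⊕ 65 = 44 ⊕ 65 = 21
byte 5: (21 ⊕ 80) ⊕ 6c = a1 ⊕ 6c = cd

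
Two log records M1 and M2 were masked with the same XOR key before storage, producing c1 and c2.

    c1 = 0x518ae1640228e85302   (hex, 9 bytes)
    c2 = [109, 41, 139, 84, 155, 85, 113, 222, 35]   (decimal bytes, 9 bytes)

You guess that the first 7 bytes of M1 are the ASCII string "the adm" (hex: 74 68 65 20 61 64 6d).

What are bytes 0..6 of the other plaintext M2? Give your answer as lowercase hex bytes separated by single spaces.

First, c1 ⊕ c2 = (M1 ⊕ K) ⊕ (M2 ⊕ K) = M1 ⊕ M2, so the key drops out. Then M2 = (M1 ⊕ M2) ⊕ M1 over the first 7 bytes.
byte 0: (51 ^ 6d) ^ 74 = 3c ^ 74 = 48
byte 1: (8a ^ 29) ^ 68 = a3 ^ 68 = cb
byte 2: (e1 ^ 8b) ^ 65 = 6a ^ 65 = 0f
byte 3: (64 ^ 54) ^ 20 = 30 ^ 20 = 10
byte 4: (02 ^ 9b) ^ 61 = 99 ^ 61 = f8
byte 5: (28 ^ 55) ^ 64 = 7d ^ 64 = 19
byte 6: (e8 ^ 71) ^ 6d = 99 ^ 6d = f4

48 cb 0f 10 f8 19 f4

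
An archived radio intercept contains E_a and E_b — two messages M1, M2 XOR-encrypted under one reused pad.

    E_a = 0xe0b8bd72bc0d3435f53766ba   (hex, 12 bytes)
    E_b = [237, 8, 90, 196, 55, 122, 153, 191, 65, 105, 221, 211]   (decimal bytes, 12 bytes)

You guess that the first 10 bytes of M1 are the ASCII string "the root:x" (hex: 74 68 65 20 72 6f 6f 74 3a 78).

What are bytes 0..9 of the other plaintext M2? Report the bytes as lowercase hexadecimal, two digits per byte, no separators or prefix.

First, E_a ⊕ E_b = (M1 ⊕ K) ⊕ (M2 ⊕ K) = M1 ⊕ M2, so the key drops out. Then M2 = (M1 ⊕ M2) ⊕ M1 over the first 10 bytes.
byte 0: (e0 XOR ed) XOR 74 = 0d XOR 74 = 79
byte 1: (b8 XOR 08) XOR 68 = b0 XOR 68 = d8
byte 2: (bd XOR 5a) XOR 65 = e7 XOR 65 = 82
byte 3: (72 XOR c4) XOR 20 = b6 XOR 20 = 96
byte 4: (bc XOR 37) XOR 72 = 8b XOR 72 = f9
byte 5: (0d XOR 7a) XOR 6f = 77 XOR 6f = 18
byte 6: (34 XOR 99) XOR 6f = ad XOR 6f = c2
byte 7: (35 XOR bf) XOR 74 = 8a XOR 74 = fe
byte 8: (f5 XOR 41) XOR 3a = b4 XOR 3a = 8e
byte 9: (37 XOR 69) XOR 78 = 5e XOR 78 = 26

79d88296f918c2fe8e26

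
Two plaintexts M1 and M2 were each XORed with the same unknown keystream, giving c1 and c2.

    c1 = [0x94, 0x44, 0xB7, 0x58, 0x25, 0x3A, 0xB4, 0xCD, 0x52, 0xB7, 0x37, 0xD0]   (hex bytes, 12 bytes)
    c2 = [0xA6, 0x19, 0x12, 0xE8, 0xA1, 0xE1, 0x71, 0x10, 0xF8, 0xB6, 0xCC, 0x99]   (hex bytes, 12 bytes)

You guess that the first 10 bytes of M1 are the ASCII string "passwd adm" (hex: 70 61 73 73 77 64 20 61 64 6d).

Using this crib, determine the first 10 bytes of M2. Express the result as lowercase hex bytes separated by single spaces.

42 3c d6 c3 f3 bf e5 bc ce 6c

First, c1 ⊕ c2 = (M1 ⊕ K) ⊕ (M2 ⊕ K) = M1 ⊕ M2, so the key drops out. Then M2 = (M1 ⊕ M2) ⊕ M1 over the first 10 bytes.
byte 0: (94 ^ a6) ^ 70 = 32 ^ 70 = 42
byte 1: (44 ^ 19) ^ 61 = 5d ^ 61 = 3c
byte 2: (b7 ^ 12) ^ 73 = a5 ^ 73 = d6
byte 3: (58 ^ e8) ^ 73 = b0 ^ 73 = c3
byte 4: (25 ^ a1) ^ 77 = 84 ^ 77 = f3
byte 5: (3a ^ e1) ^ 64 = db ^ 64 = bf
byte 6: (b4 ^ 71) ^ 20 = c5 ^ 20 = e5
byte 7: (cd ^ 10) ^ 61 = dd ^ 61 = bc
byte 8: (52 ^ f8) ^ 64 = aa ^ 64 = ce
byte 9: (b7 ^ b6) ^ 6d = 01 ^ 6d = 6c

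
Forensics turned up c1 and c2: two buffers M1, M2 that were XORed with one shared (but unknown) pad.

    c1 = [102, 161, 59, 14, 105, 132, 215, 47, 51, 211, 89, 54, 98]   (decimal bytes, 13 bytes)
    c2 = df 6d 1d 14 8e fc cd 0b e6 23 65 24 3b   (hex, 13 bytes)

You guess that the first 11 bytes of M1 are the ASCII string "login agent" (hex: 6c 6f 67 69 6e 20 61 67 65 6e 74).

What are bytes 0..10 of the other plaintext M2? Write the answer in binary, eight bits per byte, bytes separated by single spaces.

11010101 10100011 01000001 01110011 10001001 01011000 01111011 01000011 10110000 10011110 01001000

First, c1 ⊕ c2 = (M1 ⊕ K) ⊕ (M2 ⊕ K) = M1 ⊕ M2, so the key drops out. Then M2 = (M1 ⊕ M2) ⊕ M1 over the first 11 bytes.
byte 0: (66 xor df) xor 6c = b9 xor 6c = d5
byte 1: (a1 xor 6d) xor 6f = cc xor 6f = a3
byte 2: (3b xor 1d) xor 67 = 26 xor 67 = 41
byte 3: (0e xor 14) xor 69 = 1a xor 69 = 73
byte 4: (69 xor 8e) xor 6e = e7 xor 6e = 89
byte 5: (84 xor fc) xor 20 = 78 xor 20 = 58
byte 6: (d7 xor cd) xor 61 = 1a xor 61 = 7b
byte 7: (2f xor 0b) xor 67 = 24 xor 67 = 43
byte 8: (33 xor e6) xor 65 = d5 xor 65 = b0
byte 9: (d3 xor 23) xor 6e = f0 xor 6e = 9e
byte 10: (59 xor 65) xor 74 = 3c xor 74 = 48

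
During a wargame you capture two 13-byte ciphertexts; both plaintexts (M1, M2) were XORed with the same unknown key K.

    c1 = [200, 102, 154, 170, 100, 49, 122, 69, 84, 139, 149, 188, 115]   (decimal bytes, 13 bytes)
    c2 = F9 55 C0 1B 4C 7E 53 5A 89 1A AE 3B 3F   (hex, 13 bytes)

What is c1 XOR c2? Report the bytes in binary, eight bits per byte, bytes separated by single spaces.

00110001 00110011 01011010 10110001 00101000 01001111 00101001 00011111 11011101 10010001 00111011 10000111 01001100

c1 ⊕ c2 = (M1 ⊕ K) ⊕ (M2 ⊕ K) = M1 ⊕ M2 — the shared key cancels under XOR.
byte 0: c8 xor f9 = 31
byte 1: 66 xor 55 = 33
byte 2: 9a xor c0 = 5a
byte 3: aa xor 1b = b1
byte 4: 64 xor 4c = 28
byte 5: 31 xor 7e = 4f
byte 6: 7a xor 53 = 29
byte 7: 45 xor 5a = 1f
byte 8: 54 xor 89 = dd
byte 9: 8b xor 1a = 91
byte 10: 95 xor ae = 3b
byte 11: bc xor 3b = 87
byte 12: 73 xor 3f = 4c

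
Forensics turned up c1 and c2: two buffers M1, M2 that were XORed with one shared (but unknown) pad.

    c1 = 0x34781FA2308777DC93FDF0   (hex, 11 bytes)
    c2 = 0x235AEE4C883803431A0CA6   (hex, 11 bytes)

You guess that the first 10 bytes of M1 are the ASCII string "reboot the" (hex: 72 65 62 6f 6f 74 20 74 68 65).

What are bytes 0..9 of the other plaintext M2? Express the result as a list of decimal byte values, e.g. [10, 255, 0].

First, c1 ⊕ c2 = (M1 ⊕ K) ⊕ (M2 ⊕ K) = M1 ⊕ M2, so the key drops out. Then M2 = (M1 ⊕ M2) ⊕ M1 over the first 10 bytes.
byte 0: (34 ⊕ 23) ⊕ 72 = 17 ⊕ 72 = 65
byte 1: (78 ⊕ 5a) ⊕ 65 = 22 ⊕ 65 = 47
byte 2: (1f ⊕ ee) ⊕ 62 = f1 ⊕ 62 = 93
byte 3: (a2 ⊕ 4c) ⊕ 6f = ee ⊕ 6f = 81
byte 4: (30 ⊕ 88) ⊕ 6f = b8 ⊕ 6f = d7
byte 5: (87 ⊕ 38) ⊕ 74 = bf ⊕ 74 = cb
byte 6: (77 ⊕ 03) ⊕ 20 = 74 ⊕ 20 = 54
byte 7: (dc ⊕ 43) ⊕ 74 = 9f ⊕ 74 = eb
byte 8: (93 ⊕ 1a) ⊕ 68 = 89 ⊕ 68 = e1
byte 9: (fd ⊕ 0c) ⊕ 65 = f1 ⊕ 65 = 94

[101, 71, 147, 129, 215, 203, 84, 235, 225, 148]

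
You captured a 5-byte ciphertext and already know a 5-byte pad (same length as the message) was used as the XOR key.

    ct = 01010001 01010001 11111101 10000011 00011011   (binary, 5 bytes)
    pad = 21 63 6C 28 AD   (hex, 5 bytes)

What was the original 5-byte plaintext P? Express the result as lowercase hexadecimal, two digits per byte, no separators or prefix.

703291abb6

51 ^ 21 = 70
51 ^ 63 = 32
fd ^ 6c = 91
83 ^ 28 = ab
1b ^ ad = b6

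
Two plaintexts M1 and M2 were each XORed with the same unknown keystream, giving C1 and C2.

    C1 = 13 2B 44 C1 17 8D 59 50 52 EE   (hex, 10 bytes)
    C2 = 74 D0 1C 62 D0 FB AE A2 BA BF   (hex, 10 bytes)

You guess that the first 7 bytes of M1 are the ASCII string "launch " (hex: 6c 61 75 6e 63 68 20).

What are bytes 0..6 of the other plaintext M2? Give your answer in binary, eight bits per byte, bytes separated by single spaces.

First, C1 ⊕ C2 = (M1 ⊕ K) ⊕ (M2 ⊕ K) = M1 ⊕ M2, so the key drops out. Then M2 = (M1 ⊕ M2) ⊕ M1 over the first 7 bytes.
byte 0: (13 ⊕ 74) ⊕ 6c = 67 ⊕ 6c = 0b
byte 1: (2b ⊕ d0) ⊕ 61 = fb ⊕ 61 = 9a
byte 2: (44 ⊕ 1c) ⊕ 75 = 58 ⊕ 75 = 2d
byte 3: (c1 ⊕ 62) ⊕ 6e = a3 ⊕ 6e = cd
byte 4: (17 ⊕ d0) ⊕ 63 = c7 ⊕ 63 = a4
byte 5: (8d ⊕ fb) ⊕ 68 = 76 ⊕ 68 = 1e
byte 6: (59 ⊕ ae) ⊕ 20 = f7 ⊕ 20 = d7

00001011 10011010 00101101 11001101 10100100 00011110 11010111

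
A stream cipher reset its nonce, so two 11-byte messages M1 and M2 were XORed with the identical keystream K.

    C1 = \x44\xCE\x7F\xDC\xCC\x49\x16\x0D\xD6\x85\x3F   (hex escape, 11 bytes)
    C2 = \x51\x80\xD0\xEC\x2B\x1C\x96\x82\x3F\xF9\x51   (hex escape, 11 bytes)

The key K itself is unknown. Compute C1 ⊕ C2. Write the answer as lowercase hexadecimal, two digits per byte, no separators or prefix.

154eaf30e755808fe97c6e

C1 ⊕ C2 = (M1 ⊕ K) ⊕ (M2 ⊕ K) = M1 ⊕ M2 — the shared key cancels under XOR.
44 xor 51 = 15
ce xor 80 = 4e
7f xor d0 = af
dc xor ec = 30
cc xor 2b = e7
49 xor 1c = 55
16 xor 96 = 80
0d xor 82 = 8f
d6 xor 3f = e9
85 xor f9 = 7c
3f xor 51 = 6e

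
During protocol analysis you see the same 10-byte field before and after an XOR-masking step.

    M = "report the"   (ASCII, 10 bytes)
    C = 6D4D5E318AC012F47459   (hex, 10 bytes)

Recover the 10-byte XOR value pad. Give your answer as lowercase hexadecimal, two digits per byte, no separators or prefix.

Since C = M ⊕ pad, XORing both sides with M gives pad = M ⊕ C.
72 XOR 6d = 1f
65 XOR 4d = 28
70 XOR 5e = 2e
6f XOR 31 = 5e
72 XOR 8a = f8
74 XOR c0 = b4
20 XOR 12 = 32
74 XOR f4 = 80
68 XOR 74 = 1c
65 XOR 59 = 3c

1f282e5ef8b432801c3c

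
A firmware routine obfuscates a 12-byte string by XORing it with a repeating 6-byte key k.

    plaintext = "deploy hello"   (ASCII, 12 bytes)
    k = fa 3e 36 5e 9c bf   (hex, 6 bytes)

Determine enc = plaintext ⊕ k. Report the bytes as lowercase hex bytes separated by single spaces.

9e 5b 46 32 f3 c6 da 56 53 32 f0 d0

The 6-byte key repeats, so the effective keystream is fa 3e 36 5e 9c bf fa 3e 36 5e 9c bf.
byte 0: 64 xor fa = 9e
byte 1: 65 xor 3e = 5b
byte 2: 70 xor 36 = 46
byte 3: 6c xor 5e = 32
byte 4: 6f xor 9c = f3
byte 5: 79 xor bf = c6
byte 6: 20 xor fa = da
byte 7: 68 xor 3e = 56
byte 8: 65 xor 36 = 53
byte 9: 6c xor 5e = 32
byte 10: 6c xor 9c = f0
byte 11: 6f xor bf = d0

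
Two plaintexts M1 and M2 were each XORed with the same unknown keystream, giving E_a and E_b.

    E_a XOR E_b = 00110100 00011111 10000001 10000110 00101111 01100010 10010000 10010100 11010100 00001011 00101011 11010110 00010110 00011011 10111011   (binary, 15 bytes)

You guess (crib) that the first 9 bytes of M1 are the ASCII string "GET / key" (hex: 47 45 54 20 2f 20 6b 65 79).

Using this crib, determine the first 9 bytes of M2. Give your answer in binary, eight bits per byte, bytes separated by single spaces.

01110011 01011010 11010101 10100110 00000000 01000010 11111011 11110001 10101101

Since E_a ⊕ E_b = M1 ⊕ M2, XORing with the guessed M1 bytes yields the corresponding M2 bytes: M2 = (E_a ⊕ E_b) ⊕ M1.
34 XOR 47 = 73
1f XOR 45 = 5a
81 XOR 54 = d5
86 XOR 20 = a6
2f XOR 2f = 00
62 XOR 20 = 42
90 XOR 6b = fb
94 XOR 65 = f1
d4 XOR 79 = ad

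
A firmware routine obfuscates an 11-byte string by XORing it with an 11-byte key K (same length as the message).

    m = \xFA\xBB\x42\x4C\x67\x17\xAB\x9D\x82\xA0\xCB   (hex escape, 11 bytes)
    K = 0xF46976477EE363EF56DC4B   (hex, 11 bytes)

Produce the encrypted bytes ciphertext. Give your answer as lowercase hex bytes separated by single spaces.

byte 0: 11111010 xor 11110100 = 00001110
byte 1: 10111011 xor 01101001 = 11010010
byte 2: 01000010 xor 01110110 = 00110100
byte 3: 01001100 xor 01000111 = 00001011
byte 4: 01100111 xor 01111110 = 00011001
byte 5: 00010111 xor 11100011 = 11110100
byte 6: 10101011 xor 01100011 = 11001000
byte 7: 10011101 xor 11101111 = 01110010
byte 8: 10000010 xor 01010110 = 11010100
byte 9: 10100000 xor 11011100 = 01111100
byte 10: 11001011 xor 01001011 = 10000000

0e d2 34 0b 19 f4 c8 72 d4 7c 80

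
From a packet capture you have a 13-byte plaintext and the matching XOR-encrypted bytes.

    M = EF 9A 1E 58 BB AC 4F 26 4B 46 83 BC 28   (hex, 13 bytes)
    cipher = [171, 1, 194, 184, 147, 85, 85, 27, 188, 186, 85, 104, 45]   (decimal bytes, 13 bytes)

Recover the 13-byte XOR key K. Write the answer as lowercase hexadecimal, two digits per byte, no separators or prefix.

449bdce028f91a3df7fcd6d405

Since cipher = M ⊕ K, XORing both sides with M gives K = M ⊕ cipher.
ef ⊕ ab = 44
9a ⊕ 01 = 9b
1e ⊕ c2 = dc
58 ⊕ b8 = e0
bb ⊕ 93 = 28
ac ⊕ 55 = f9
4f ⊕ 55 = 1a
26 ⊕ 1b = 3d
4b ⊕ bc = f7
46 ⊕ ba = fc
83 ⊕ 55 = d6
bc ⊕ 68 = d4
28 ⊕ 2d = 05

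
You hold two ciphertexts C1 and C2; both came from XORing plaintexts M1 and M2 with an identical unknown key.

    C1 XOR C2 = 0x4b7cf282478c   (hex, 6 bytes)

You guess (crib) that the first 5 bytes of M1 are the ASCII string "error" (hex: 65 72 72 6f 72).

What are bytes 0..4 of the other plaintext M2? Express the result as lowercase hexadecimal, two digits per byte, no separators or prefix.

2e0e80ed35

Since C1 ⊕ C2 = M1 ⊕ M2, XORing with the guessed M1 bytes yields the corresponding M2 bytes: M2 = (C1 ⊕ C2) ⊕ M1.
byte 0:  75 XOR 101 =  46
byte 1: 124 XOR 114 =  14
byte 2: 242 XOR 114 = 128
byte 3: 130 XOR 111 = 237
byte 4:  71 XOR 114 =  53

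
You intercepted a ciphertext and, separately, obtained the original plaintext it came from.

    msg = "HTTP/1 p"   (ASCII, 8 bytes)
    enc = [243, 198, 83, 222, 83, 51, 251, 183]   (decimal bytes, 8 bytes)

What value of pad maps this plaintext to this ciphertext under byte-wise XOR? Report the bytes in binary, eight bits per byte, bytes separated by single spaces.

Since enc = msg ⊕ pad, XORing both sides with msg gives pad = msg ⊕ enc.
01001000 xor 11110011 = 10111011
01010100 xor 11000110 = 10010010
01010100 xor 01010011 = 00000111
01010000 xor 11011110 = 10001110
00101111 xor 01010011 = 01111100
00110001 xor 00110011 = 00000010
00100000 xor 11111011 = 11011011
01110000 xor 10110111 = 11000111

10111011 10010010 00000111 10001110 01111100 00000010 11011011 11000111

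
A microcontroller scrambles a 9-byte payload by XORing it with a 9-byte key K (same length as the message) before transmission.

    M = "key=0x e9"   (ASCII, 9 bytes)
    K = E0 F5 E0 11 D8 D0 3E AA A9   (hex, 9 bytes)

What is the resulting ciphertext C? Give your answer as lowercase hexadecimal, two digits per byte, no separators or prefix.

8b90992ce8a81ecf90

6b ^ e0 = 8b
65 ^ f5 = 90
79 ^ e0 = 99
3d ^ 11 = 2c
30 ^ d8 = e8
78 ^ d0 = a8
20 ^ 3e = 1e
65 ^ aa = cf
39 ^ a9 = 90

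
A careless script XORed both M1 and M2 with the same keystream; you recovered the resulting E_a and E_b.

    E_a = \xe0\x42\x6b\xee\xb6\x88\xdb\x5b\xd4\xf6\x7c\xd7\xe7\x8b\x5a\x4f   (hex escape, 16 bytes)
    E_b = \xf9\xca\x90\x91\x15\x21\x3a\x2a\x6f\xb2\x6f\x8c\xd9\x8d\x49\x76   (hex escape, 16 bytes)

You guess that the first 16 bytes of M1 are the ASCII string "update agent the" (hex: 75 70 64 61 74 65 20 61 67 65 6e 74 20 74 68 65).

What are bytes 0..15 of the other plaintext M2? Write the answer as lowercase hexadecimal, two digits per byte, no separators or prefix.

First, E_a ⊕ E_b = (M1 ⊕ K) ⊕ (M2 ⊕ K) = M1 ⊕ M2, so the key drops out. Then M2 = (M1 ⊕ M2) ⊕ M1 over the first 16 bytes.
byte 0: (e0 XOR f9) XOR 75 = 19 XOR 75 = 6c
byte 1: (42 XOR ca) XOR 70 = 88 XOR 70 = f8
byte 2: (6b XOR 90) XOR 64 = fb XOR 64 = 9f
byte 3: (ee XOR 91) XOR 61 = 7f XOR 61 = 1e
byte 4: (b6 XOR 15) XOR 74 = a3 XOR 74 = d7
byte 5: (88 XOR 21) XOR 65 = a9 XOR 65 = cc
byte 6: (db XOR 3a) XOR 20 = e1 XOR 20 = c1
byte 7: (5b XOR 2a) XOR 61 = 71 XOR 61 = 10
byte 8: (d4 XOR 6f) XOR 67 = bb XOR 67 = dc
byte 9: (f6 XOR b2) XOR 65 = 44 XOR 65 = 21
byte 10: (7c XOR 6f) XOR 6e = 13 XOR 6e = 7d
byte 11: (d7 XOR 8c) XOR 74 = 5b XOR 74 = 2f
byte 12: (e7 XOR d9) XOR 20 = 3e XOR 20 = 1e
byte 13: (8b XOR 8d) XOR 74 = 06 XOR 74 = 72
byte 14: (5a XOR 49) XOR 68 = 13 XOR 68 = 7b
byte 15: (4f XOR 76) XOR 65 = 39 XOR 65 = 5c

6cf89f1ed7ccc110dc217d2f1e727b5c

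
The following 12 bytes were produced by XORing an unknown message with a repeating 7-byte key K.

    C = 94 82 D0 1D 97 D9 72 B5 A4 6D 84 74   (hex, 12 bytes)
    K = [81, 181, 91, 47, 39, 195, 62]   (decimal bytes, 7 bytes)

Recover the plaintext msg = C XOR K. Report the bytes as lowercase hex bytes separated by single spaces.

The 7-byte key repeats, so the effective keystream is 51 b5 5b 2f 27 c3 3e 51 b5 5b 2f 27.
byte 0: 148 xor  81 = 197
byte 1: 130 xor 181 =  55
byte 2: 208 xor  91 = 139
byte 3:  29 xor  47 =  50
byte 4: 151 xor  39 = 176
byte 5: 217 xor 195 =  26
byte 6: 114 xor  62 =  76
byte 7: 181 xor  81 = 228
byte 8: 164 xor 181 =  17
byte 9: 109 xor  91 =  54
byte 10: 132 xor  47 = 171
byte 11: 116 xor  39 =  83

c5 37 8b 32 b0 1a 4c e4 11 36 ab 53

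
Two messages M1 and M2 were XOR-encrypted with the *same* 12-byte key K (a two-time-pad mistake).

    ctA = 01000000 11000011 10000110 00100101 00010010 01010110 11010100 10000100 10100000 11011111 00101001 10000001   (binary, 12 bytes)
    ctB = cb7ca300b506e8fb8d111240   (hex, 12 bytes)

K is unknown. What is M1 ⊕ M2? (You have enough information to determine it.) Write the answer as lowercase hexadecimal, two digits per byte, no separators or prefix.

ctA ⊕ ctB = (M1 ⊕ K) ⊕ (M2 ⊕ K) = M1 ⊕ M2 — the shared key cancels under XOR.
byte 0: 40 xor cb = 8b
byte 1: c3 xor 7c = bf
byte 2: 86 xor a3 = 25
byte 3: 25 xor 00 = 25
byte 4: 12 xor b5 = a7
byte 5: 56 xor 06 = 50
byte 6: d4 xor e8 = 3c
byte 7: 84 xor fb = 7f
byte 8: a0 xor 8d = 2d
byte 9: df xor 11 = ce
byte 10: 29 xor 12 = 3b
byte 11: 81 xor 40 = c1

8bbf2525a7503c7f2dce3bc1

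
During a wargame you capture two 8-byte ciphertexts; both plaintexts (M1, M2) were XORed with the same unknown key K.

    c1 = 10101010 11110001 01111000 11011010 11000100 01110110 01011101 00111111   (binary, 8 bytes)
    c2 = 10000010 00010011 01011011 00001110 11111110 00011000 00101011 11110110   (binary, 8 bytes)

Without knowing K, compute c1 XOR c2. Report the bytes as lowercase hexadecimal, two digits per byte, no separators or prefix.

28e223d43a6e76c9

c1 ⊕ c2 = (M1 ⊕ K) ⊕ (M2 ⊕ K) = M1 ⊕ M2 — the shared key cancels under XOR.
byte 0: aa xor 82 = 28
byte 1: f1 xor 13 = e2
byte 2: 78 xor 5b = 23
byte 3: da xor 0e = d4
byte 4: c4 xor fe = 3a
byte 5: 76 xor 18 = 6e
byte 6: 5d xor 2b = 76
byte 7: 3f xor f6 = c9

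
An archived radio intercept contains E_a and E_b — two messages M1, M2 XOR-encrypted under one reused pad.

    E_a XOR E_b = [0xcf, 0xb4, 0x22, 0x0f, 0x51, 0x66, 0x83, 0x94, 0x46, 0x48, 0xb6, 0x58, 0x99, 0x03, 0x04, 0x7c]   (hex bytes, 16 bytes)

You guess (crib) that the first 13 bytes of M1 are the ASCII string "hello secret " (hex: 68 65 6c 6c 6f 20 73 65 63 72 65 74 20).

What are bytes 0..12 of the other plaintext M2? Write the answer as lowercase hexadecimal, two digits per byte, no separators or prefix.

a7d14e633e46f0f1253ad32cb9

Since E_a ⊕ E_b = M1 ⊕ M2, XORing with the guessed M1 bytes yields the corresponding M2 bytes: M2 = (E_a ⊕ E_b) ⊕ M1.
207 ^ 104 = 167
180 ^ 101 = 209
 34 ^ 108 =  78
 15 ^ 108 =  99
 81 ^ 111 =  62
102 ^  32 =  70
131 ^ 115 = 240
148 ^ 101 = 241
 70 ^  99 =  37
 72 ^ 114 =  58
182 ^ 101 = 211
 88 ^ 116 =  44
153 ^  32 = 185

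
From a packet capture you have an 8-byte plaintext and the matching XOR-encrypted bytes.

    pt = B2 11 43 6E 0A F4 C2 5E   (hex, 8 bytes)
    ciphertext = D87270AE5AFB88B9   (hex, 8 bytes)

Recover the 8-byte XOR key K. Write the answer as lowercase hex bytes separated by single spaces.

6a 63 33 c0 50 0f 4a e7

Since ciphertext = pt ⊕ K, XORing both sides with pt gives K = pt ⊕ ciphertext.
b2 ^ d8 = 6a
11 ^ 72 = 63
43 ^ 70 = 33
6e ^ ae = c0
0a ^ 5a = 50
f4 ^ fb = 0f
c2 ^ 88 = 4a
5e ^ b9 = e7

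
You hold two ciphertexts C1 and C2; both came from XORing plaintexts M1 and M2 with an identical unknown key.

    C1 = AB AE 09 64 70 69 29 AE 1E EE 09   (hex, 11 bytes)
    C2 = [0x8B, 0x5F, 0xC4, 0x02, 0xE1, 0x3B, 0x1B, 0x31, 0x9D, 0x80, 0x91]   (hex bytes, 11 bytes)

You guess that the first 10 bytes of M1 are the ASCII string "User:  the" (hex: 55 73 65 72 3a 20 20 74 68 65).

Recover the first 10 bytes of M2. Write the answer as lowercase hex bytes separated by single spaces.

First, C1 ⊕ C2 = (M1 ⊕ K) ⊕ (M2 ⊕ K) = M1 ⊕ M2, so the key drops out. Then M2 = (M1 ⊕ M2) ⊕ M1 over the first 10 bytes.
byte 0: (ab XOR 8b) XOR 55 = 20 XOR 55 = 75
byte 1: (ae XOR 5f) XOR 73 = f1 XOR 73 = 82
byte 2: (09 XOR c4) XOR 65 = cd XOR 65 = a8
byte 3: (64 XOR 02) XOR 72 = 66 XOR 72 = 14
byte 4: (70 XOR e1) XOR 3a = 91 XOR 3a = ab
byte 5: (69 XOR 3b) XOR 20 = 52 XOR 20 = 72
byte 6: (29 XOR 1b) XOR 20 = 32 XOR 20 = 12
byte 7: (ae XOR 31) XOR 74 = 9f XOR 74 = eb
byte 8: (1e XOR 9d) XOR 68 = 83 XOR 68 = eb
byte 9: (ee XOR 80) XOR 65 = 6e XOR 65 = 0b

75 82 a8 14 ab 72 12 eb eb 0b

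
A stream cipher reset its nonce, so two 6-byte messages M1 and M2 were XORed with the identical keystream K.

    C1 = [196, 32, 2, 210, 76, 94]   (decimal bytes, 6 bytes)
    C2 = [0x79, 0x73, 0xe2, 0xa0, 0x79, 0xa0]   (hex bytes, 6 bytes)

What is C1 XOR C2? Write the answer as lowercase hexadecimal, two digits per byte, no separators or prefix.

C1 ⊕ C2 = (M1 ⊕ K) ⊕ (M2 ⊕ K) = M1 ⊕ M2 — the shared key cancels under XOR.
byte 0: 11000100 xor 01111001 = 10111101
byte 1: 00100000 xor 01110011 = 01010011
byte 2: 00000010 xor 11100010 = 11100000
byte 3: 11010010 xor 10100000 = 01110010
byte 4: 01001100 xor 01111001 = 00110101
byte 5: 01011110 xor 10100000 = 11111110

bd53e07235fe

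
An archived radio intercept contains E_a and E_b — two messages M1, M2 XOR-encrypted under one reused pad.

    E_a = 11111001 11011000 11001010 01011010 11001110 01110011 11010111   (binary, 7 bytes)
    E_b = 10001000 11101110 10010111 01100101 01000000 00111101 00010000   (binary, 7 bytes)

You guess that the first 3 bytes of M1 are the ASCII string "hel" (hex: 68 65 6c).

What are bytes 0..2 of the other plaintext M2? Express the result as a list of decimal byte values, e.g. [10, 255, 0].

First, E_a ⊕ E_b = (M1 ⊕ K) ⊕ (M2 ⊕ K) = M1 ⊕ M2, so the key drops out. Then M2 = (M1 ⊕ M2) ⊕ M1 over the first 3 bytes.
byte 0: (f9 ⊕ 88) ⊕ 68 = 71 ⊕ 68 = 19
byte 1: (d8 ⊕ ee) ⊕ 65 = 36 ⊕ 65 = 53
byte 2: (ca ⊕ 97) ⊕ 6c = 5d ⊕ 6c = 31

[25, 83, 49]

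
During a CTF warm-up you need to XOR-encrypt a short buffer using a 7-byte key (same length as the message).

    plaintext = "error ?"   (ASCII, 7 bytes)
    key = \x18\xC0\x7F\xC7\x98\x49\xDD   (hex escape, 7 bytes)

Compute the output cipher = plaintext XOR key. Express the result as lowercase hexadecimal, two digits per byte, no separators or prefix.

XOR is its own inverse, so applying the key byte-wise gives the result directly.
01100101 ⊕ 00011000 = 01111101
01110010 ⊕ 11000000 = 10110010
01110010 ⊕ 01111111 = 00001101
01101111 ⊕ 11000111 = 10101000
01110010 ⊕ 10011000 = 11101010
00100000 ⊕ 01001001 = 01101001
00111111 ⊕ 11011101 = 11100010

7db20da8ea69e2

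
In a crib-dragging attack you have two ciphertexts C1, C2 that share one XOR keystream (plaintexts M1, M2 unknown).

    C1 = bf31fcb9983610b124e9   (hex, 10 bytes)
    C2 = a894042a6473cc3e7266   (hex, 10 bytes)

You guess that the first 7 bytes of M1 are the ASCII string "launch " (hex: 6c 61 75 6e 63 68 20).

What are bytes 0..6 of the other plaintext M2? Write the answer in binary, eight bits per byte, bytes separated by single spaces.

01111011 11000100 10001101 11111101 10011111 00101101 11111100

First, C1 ⊕ C2 = (M1 ⊕ K) ⊕ (M2 ⊕ K) = M1 ⊕ M2, so the key drops out. Then M2 = (M1 ⊕ M2) ⊕ M1 over the first 7 bytes.
byte 0: (bf xor a8) xor 6c = 17 xor 6c = 7b
byte 1: (31 xor 94) xor 61 = a5 xor 61 = c4
byte 2: (fc xor 04) xor 75 = f8 xor 75 = 8d
byte 3: (b9 xor 2a) xor 6e = 93 xor 6e = fd
byte 4: (98 xor 64) xor 63 = fc xor 63 = 9f
byte 5: (36 xor 73) xor 68 = 45 xor 68 = 2d
byte 6: (10 xor cc) xor 20 = dc xor 20 = fc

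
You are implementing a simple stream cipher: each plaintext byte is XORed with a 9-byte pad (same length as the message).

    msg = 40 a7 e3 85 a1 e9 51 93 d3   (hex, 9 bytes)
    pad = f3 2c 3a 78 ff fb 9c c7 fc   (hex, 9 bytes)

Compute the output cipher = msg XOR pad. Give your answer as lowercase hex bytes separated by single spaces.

b3 8b d9 fd 5e 12 cd 54 2f

XOR is its own inverse, so applying the key byte-wise gives the result directly.
40 XOR f3 = b3
a7 XOR 2c = 8b
e3 XOR 3a = d9
85 XOR 78 = fd
a1 XOR ff = 5e
e9 XOR fb = 12
51 XOR 9c = cd
93 XOR c7 = 54
d3 XOR fc = 2f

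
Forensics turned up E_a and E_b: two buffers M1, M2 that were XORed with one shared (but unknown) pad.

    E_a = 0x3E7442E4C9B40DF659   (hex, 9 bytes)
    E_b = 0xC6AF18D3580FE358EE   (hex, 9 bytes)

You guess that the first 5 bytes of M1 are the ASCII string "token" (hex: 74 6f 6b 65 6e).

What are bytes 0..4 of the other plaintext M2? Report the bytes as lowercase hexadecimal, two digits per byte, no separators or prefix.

First, E_a ⊕ E_b = (M1 ⊕ K) ⊕ (M2 ⊕ K) = M1 ⊕ M2, so the key drops out. Then M2 = (M1 ⊕ M2) ⊕ M1 over the first 5 bytes.
byte 0: (3e ⊕ c6) ⊕ 74 = f8 ⊕ 74 = 8c
byte 1: (74 ⊕ af) ⊕ 6f = db ⊕ 6f = b4
byte 2: (42 ⊕ 18) ⊕ 6b = 5a ⊕ 6b = 31
byte 3: (e4 ⊕ d3) ⊕ 65 = 37 ⊕ 65 = 52
byte 4: (c9 ⊕ 58) ⊕ 6e = 91 ⊕ 6e = ff

8cb43152ff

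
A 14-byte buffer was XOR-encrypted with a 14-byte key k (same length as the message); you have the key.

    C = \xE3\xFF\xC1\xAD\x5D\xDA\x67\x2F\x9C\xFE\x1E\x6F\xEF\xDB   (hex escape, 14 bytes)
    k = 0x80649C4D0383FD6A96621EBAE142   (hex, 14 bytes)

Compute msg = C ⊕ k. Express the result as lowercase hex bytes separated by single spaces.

XOR is its own inverse, so applying the key byte-wise gives the result directly.
227 xor 128 =  99
255 xor 100 = 155
193 xor 156 =  93
173 xor  77 = 224
 93 xor   3 =  94
218 xor 131 =  89
103 xor 253 = 154
 47 xor 106 =  69
156 xor 150 =  10
254 xor  98 = 156
 30 xor  30 =   0
111 xor 186 = 213
239 xor 225 =  14
219 xor  66 = 153

63 9b 5d e0 5e 59 9a 45 0a 9c 00 d5 0e 99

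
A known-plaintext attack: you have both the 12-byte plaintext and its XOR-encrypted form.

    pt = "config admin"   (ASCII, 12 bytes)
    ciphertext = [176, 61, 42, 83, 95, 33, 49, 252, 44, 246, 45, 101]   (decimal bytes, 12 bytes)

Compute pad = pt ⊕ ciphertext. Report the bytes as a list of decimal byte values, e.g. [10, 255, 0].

Since ciphertext = pt ⊕ pad, XORing both sides with pt gives pad = pt ⊕ ciphertext.
byte 0: 01100011 ⊕ 10110000 = 11010011
byte 1: 01101111 ⊕ 00111101 = 01010010
byte 2: 01101110 ⊕ 00101010 = 01000100
byte 3: 01100110 ⊕ 01010011 = 00110101
byte 4: 01101001 ⊕ 01011111 = 00110110
byte 5: 01100111 ⊕ 00100001 = 01000110
byte 6: 00100000 ⊕ 00110001 = 00010001
byte 7: 01100001 ⊕ 11111100 = 10011101
byte 8: 01100100 ⊕ 00101100 = 01001000
byte 9: 01101101 ⊕ 11110110 = 10011011
byte 10: 01101001 ⊕ 00101101 = 01000100
byte 11: 01101110 ⊕ 01100101 = 00001011

[211, 82, 68, 53, 54, 70, 17, 157, 72, 155, 68, 11]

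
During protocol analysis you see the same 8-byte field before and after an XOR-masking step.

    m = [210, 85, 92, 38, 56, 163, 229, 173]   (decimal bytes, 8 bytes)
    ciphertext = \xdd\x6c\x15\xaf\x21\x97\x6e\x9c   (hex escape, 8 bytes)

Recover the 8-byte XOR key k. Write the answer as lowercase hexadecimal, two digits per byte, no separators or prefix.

Since ciphertext = m ⊕ k, XORing both sides with m gives k = m ⊕ ciphertext.
byte 0: 210 XOR 221 =  15
byte 1:  85 XOR 108 =  57
byte 2:  92 XOR  21 =  73
byte 3:  38 XOR 175 = 137
byte 4:  56 XOR  33 =  25
byte 5: 163 XOR 151 =  52
byte 6: 229 XOR 110 = 139
byte 7: 173 XOR 156 =  49

0f39498919348b31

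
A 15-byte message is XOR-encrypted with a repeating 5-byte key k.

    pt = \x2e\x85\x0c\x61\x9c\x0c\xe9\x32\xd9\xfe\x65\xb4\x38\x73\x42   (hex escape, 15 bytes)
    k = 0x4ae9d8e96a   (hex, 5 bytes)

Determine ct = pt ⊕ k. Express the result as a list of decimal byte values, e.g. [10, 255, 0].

The 5-byte key repeats, so the effective keystream is 4a e9 d8 e9 6a 4a e9 d8 e9 6a 4a e9 d8 e9 6a.
byte 0: 2e ^ 4a = 64
byte 1: 85 ^ e9 = 6c
byte 2: 0c ^ d8 = d4
byte 3: 61 ^ e9 = 88
byte 4: 9c ^ 6a = f6
byte 5: 0c ^ 4a = 46
byte 6: e9 ^ e9 = 00
byte 7: 32 ^ d8 = ea
byte 8: d9 ^ e9 = 30
byte 9: fe ^ 6a = 94
byte 10: 65 ^ 4a = 2f
byte 11: b4 ^ e9 = 5d
byte 12: 38 ^ d8 = e0
byte 13: 73 ^ e9 = 9a
byte 14: 42 ^ 6a = 28

[100, 108, 212, 136, 246, 70, 0, 234, 48, 148, 47, 93, 224, 154, 40]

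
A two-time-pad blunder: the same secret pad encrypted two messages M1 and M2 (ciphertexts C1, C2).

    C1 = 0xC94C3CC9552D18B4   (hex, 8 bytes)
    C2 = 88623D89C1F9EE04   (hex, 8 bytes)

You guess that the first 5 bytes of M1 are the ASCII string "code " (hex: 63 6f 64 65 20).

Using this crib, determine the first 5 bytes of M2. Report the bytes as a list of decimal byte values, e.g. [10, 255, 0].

First, C1 ⊕ C2 = (M1 ⊕ K) ⊕ (M2 ⊕ K) = M1 ⊕ M2, so the key drops out. Then M2 = (M1 ⊕ M2) ⊕ M1 over the first 5 bytes.
byte 0: (c9 XOR 88) XOR 63 = 41 XOR 63 = 22
byte 1: (4c XOR 62) XOR 6f = 2e XOR 6f = 41
byte 2: (3c XOR 3d) XOR 64 = 01 XOR 64 = 65
byte 3: (c9 XOR 89) XOR 65 = 40 XOR 65 = 25
byte 4: (55 XOR c1) XOR 20 = 94 XOR 20 = b4

[34, 65, 101, 37, 180]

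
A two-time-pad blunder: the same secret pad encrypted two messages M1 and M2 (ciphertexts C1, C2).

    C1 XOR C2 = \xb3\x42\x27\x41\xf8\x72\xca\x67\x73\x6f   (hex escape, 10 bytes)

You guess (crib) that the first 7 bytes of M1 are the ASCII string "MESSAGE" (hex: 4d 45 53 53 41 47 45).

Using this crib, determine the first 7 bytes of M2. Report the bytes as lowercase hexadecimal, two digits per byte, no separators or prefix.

Since C1 ⊕ C2 = M1 ⊕ M2, XORing with the guessed M1 bytes yields the corresponding M2 bytes: M2 = (C1 ⊕ C2) ⊕ M1.
byte 0: b3 xor 4d = fe
byte 1: 42 xor 45 = 07
byte 2: 27 xor 53 = 74
byte 3: 41 xor 53 = 12
byte 4: f8 xor 41 = b9
byte 5: 72 xor 47 = 35
byte 6: ca xor 45 = 8f

fe077412b9358f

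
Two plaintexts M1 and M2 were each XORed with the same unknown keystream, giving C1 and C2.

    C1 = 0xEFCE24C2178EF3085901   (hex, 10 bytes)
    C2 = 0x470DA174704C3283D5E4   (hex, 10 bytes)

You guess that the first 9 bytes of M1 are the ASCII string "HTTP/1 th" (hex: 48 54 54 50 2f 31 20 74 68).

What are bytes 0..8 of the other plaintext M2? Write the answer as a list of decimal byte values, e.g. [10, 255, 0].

First, C1 ⊕ C2 = (M1 ⊕ K) ⊕ (M2 ⊕ K) = M1 ⊕ M2, so the key drops out. Then M2 = (M1 ⊕ M2) ⊕ M1 over the first 9 bytes.
byte 0: (ef XOR 47) XOR 48 = a8 XOR 48 = e0
byte 1: (ce XOR 0d) XOR 54 = c3 XOR 54 = 97
byte 2: (24 XOR a1) XOR 54 = 85 XOR 54 = d1
byte 3: (c2 XOR 74) XOR 50 = b6 XOR 50 = e6
byte 4: (17 XOR 70) XOR 2f = 67 XOR 2f = 48
byte 5: (8e XOR 4c) XOR 31 = c2 XOR 31 = f3
byte 6: (f3 XOR 32) XOR 20 = c1 XOR 20 = e1
byte 7: (08 XOR 83) XOR 74 = 8b XOR 74 = ff
byte 8: (59 XOR d5) XOR 68 = 8c XOR 68 = e4

[224, 151, 209, 230, 72, 243, 225, 255, 228]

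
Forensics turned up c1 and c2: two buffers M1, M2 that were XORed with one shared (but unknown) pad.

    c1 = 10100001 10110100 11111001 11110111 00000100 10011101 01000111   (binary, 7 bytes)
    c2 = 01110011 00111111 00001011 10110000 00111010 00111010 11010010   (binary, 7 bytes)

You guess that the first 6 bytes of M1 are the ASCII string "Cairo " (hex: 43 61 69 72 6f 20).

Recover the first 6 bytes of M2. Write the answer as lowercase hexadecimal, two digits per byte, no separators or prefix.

First, c1 ⊕ c2 = (M1 ⊕ K) ⊕ (M2 ⊕ K) = M1 ⊕ M2, so the key drops out. Then M2 = (M1 ⊕ M2) ⊕ M1 over the first 6 bytes.
byte 0: (a1 ⊕ 73) ⊕ 43 = d2 ⊕ 43 = 91
byte 1: (b4 ⊕ 3f) ⊕ 61 = 8b ⊕ 61 = ea
byte 2: (f9 ⊕ 0b) ⊕ 69 = f2 ⊕ 69 = 9b
byte 3: (f7 ⊕ b0) ⊕ 72 = 47 ⊕ 72 = 35
byte 4: (04 ⊕ 3a) ⊕ 6f = 3e ⊕ 6f = 51
byte 5: (9d ⊕ 3a) ⊕ 20 = a7 ⊕ 20 = 87

91ea9b355187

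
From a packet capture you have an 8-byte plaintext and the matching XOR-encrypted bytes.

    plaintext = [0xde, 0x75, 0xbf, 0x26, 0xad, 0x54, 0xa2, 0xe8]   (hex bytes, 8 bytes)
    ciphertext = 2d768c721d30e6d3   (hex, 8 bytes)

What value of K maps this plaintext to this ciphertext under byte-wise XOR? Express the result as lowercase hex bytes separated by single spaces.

f3 03 33 54 b0 64 44 3b

Since ciphertext = plaintext ⊕ K, XORing both sides with plaintext gives K = plaintext ⊕ ciphertext.
byte 0: 222 ^  45 = 243
byte 1: 117 ^ 118 =   3
byte 2: 191 ^ 140 =  51
byte 3:  38 ^ 114 =  84
byte 4: 173 ^  29 = 176
byte 5:  84 ^  48 = 100
byte 6: 162 ^ 230 =  68
byte 7: 232 ^ 211 =  59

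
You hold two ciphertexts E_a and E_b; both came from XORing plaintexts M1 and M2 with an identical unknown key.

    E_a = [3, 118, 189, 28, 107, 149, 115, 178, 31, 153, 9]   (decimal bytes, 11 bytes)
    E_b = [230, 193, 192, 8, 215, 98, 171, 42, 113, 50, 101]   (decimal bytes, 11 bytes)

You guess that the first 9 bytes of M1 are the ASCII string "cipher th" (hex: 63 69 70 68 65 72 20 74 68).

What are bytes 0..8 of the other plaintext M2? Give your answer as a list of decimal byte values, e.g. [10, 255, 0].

First, E_a ⊕ E_b = (M1 ⊕ K) ⊕ (M2 ⊕ K) = M1 ⊕ M2, so the key drops out. Then M2 = (M1 ⊕ M2) ⊕ M1 over the first 9 bytes.
byte 0: (03 ⊕ e6) ⊕ 63 = e5 ⊕ 63 = 86
byte 1: (76 ⊕ c1) ⊕ 69 = b7 ⊕ 69 = de
byte 2: (bd ⊕ c0) ⊕ 70 = 7d ⊕ 70 = 0d
byte 3: (1c ⊕ 08) ⊕ 68 = 14 ⊕ 68 = 7c
byte 4: (6b ⊕ d7) ⊕ 65 = bc ⊕ 65 = d9
byte 5: (95 ⊕ 62) ⊕ 72 = f7 ⊕ 72 = 85
byte 6: (73 ⊕ ab) ⊕ 20 = d8 ⊕ 20 = f8
byte 7: (b2 ⊕ 2a) ⊕ 74 = 98 ⊕ 74 = ec
byte 8: (1f ⊕ 71) ⊕ 68 = 6e ⊕ 68 = 06

[134, 222, 13, 124, 217, 133, 248, 236, 6]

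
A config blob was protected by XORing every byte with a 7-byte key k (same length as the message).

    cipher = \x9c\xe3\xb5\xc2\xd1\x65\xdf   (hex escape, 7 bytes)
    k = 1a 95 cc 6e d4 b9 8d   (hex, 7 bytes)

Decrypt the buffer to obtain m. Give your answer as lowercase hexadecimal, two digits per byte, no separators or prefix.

867679ac05dc52

XOR is its own inverse, so applying the key byte-wise gives the result directly.
byte 0: 10011100 ⊕ 00011010 = 10000110
byte 1: 11100011 ⊕ 10010101 = 01110110
byte 2: 10110101 ⊕ 11001100 = 01111001
byte 3: 11000010 ⊕ 01101110 = 10101100
byte 4: 11010001 ⊕ 11010100 = 00000101
byte 5: 01100101 ⊕ 10111001 = 11011100
byte 6: 11011111 ⊕ 10001101 = 01010010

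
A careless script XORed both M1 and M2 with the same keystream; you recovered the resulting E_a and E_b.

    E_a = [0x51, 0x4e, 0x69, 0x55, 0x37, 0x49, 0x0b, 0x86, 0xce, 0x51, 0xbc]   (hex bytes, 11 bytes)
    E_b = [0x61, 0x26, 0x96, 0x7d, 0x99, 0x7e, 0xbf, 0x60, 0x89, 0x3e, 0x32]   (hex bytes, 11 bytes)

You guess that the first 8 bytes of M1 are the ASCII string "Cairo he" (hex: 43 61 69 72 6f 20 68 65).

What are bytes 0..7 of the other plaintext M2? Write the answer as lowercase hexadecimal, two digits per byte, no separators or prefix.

7309965ac117dc83

First, E_a ⊕ E_b = (M1 ⊕ K) ⊕ (M2 ⊕ K) = M1 ⊕ M2, so the key drops out. Then M2 = (M1 ⊕ M2) ⊕ M1 over the first 8 bytes.
byte 0: (51 ^ 61) ^ 43 = 30 ^ 43 = 73
byte 1: (4e ^ 26) ^ 61 = 68 ^ 61 = 09
byte 2: (69 ^ 96) ^ 69 = ff ^ 69 = 96
byte 3: (55 ^ 7d) ^ 72 = 28 ^ 72 = 5a
byte 4: (37 ^ 99) ^ 6f = ae ^ 6f = c1
byte 5: (49 ^ 7e) ^ 20 = 37 ^ 20 = 17
byte 6: (0b ^ bf) ^ 68 = b4 ^ 68 = dc
byte 7: (86 ^ 60) ^ 65 = e6 ^ 65 = 83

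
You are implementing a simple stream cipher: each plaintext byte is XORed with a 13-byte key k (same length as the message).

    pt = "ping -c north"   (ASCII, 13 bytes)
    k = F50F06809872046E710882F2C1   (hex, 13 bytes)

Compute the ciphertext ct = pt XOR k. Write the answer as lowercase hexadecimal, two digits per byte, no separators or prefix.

856668e7b85f674e1f67f086a9

XOR is its own inverse, so applying the key byte-wise gives the result directly.
70 ^ f5 = 85
69 ^ 0f = 66
6e ^ 06 = 68
67 ^ 80 = e7
20 ^ 98 = b8
2d ^ 72 = 5f
63 ^ 04 = 67
20 ^ 6e = 4e
6e ^ 71 = 1f
6f ^ 08 = 67
72 ^ 82 = f0
74 ^ f2 = 86
68 ^ c1 = a9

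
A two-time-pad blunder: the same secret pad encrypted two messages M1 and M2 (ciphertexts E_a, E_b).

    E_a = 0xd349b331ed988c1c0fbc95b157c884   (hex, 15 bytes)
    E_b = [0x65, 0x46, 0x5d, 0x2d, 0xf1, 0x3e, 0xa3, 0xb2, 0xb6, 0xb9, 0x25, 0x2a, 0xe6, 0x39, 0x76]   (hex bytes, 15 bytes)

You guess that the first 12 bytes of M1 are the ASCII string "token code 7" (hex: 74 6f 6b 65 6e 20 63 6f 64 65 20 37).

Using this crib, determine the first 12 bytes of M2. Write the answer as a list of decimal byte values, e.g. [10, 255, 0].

[194, 96, 133, 121, 114, 134, 76, 193, 221, 96, 144, 172]

First, E_a ⊕ E_b = (M1 ⊕ K) ⊕ (M2 ⊕ K) = M1 ⊕ M2, so the key drops out. Then M2 = (M1 ⊕ M2) ⊕ M1 over the first 12 bytes.
byte 0: (d3 XOR 65) XOR 74 = b6 XOR 74 = c2
byte 1: (49 XOR 46) XOR 6f = 0f XOR 6f = 60
byte 2: (b3 XOR 5d) XOR 6b = ee XOR 6b = 85
byte 3: (31 XOR 2d) XOR 65 = 1c XOR 65 = 79
byte 4: (ed XOR f1) XOR 6e = 1c XOR 6e = 72
byte 5: (98 XOR 3e) XOR 20 = a6 XOR 20 = 86
byte 6: (8c XOR a3) XOR 63 = 2f XOR 63 = 4c
byte 7: (1c XOR b2) XOR 6f = ae XOR 6f = c1
byte 8: (0f XOR b6) XOR 64 = b9 XOR 64 = dd
byte 9: (bc XOR b9) XOR 65 = 05 XOR 65 = 60
byte 10: (95 XOR 25) XOR 20 = b0 XOR 20 = 90
byte 11: (b1 XOR 2a) XOR 37 = 9b XOR 37 = ac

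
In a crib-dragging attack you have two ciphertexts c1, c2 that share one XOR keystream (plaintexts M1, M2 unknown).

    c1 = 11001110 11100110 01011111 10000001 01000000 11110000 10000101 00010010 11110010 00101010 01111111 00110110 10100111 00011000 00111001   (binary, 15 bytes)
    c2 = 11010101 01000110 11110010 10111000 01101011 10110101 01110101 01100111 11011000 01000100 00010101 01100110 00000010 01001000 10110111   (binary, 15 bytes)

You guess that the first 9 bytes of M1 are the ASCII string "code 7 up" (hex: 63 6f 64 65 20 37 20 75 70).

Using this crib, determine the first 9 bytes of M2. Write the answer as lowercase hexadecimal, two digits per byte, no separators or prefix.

78cfc95c0b72d0005a

First, c1 ⊕ c2 = (M1 ⊕ K) ⊕ (M2 ⊕ K) = M1 ⊕ M2, so the key drops out. Then M2 = (M1 ⊕ M2) ⊕ M1 over the first 9 bytes.
byte 0: (ce XOR d5) XOR 63 = 1b XOR 63 = 78
byte 1: (e6 XOR 46) XOR 6f = a0 XOR 6f = cf
byte 2: (5f XOR f2) XOR 64 = ad XOR 64 = c9
byte 3: (81 XOR b8) XOR 65 = 39 XOR 65 = 5c
byte 4: (40 XOR 6b) XOR 20 = 2b XOR 20 = 0b
byte 5: (f0 XOR b5) XOR 37 = 45 XOR 37 = 72
byte 6: (85 XOR 75) XOR 20 = f0 XOR 20 = d0
byte 7: (12 XOR 67) XOR 75 = 75 XOR 75 = 00
byte 8: (f2 XOR d8) XOR 70 = 2a XOR 70 = 5a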